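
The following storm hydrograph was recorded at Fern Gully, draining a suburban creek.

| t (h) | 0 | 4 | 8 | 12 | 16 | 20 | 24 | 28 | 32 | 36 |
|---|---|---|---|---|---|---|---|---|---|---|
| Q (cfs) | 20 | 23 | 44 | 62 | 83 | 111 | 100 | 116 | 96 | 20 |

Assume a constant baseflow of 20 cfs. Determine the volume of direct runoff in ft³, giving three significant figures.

Direct-runoff ordinates (Q − Q_b): 0.0, 3.0, 24.0, 42.0, 63.0, 91.0, 80.0, 96.0, 76.0, 0.0 cfs.
ΣQ_DR = 475.0 cfs.
With Δt = 4 h = 14400 s, V = ΣQ_DR · Δt = 475.0 × 14400 = 6.84 × 10^6 ft³.

V ≈ 6.84 × 10^6 ft³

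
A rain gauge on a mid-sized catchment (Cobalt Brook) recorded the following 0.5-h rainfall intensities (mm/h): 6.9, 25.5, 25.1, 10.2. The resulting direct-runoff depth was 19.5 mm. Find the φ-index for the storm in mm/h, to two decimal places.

φ ≈ 7.27 mm/h

Only the 3 blocks with intensity above φ contribute runoff: 25.5, 25.1, 10.2 mm/h.
Σ(I−φ)·Δt = d  ⇒  (25.5+25.1+10.2 − 3φ)·0.5 = 19.5
φ = (60.80 − 19.5/0.5) / 3 = 7.27 mm/h.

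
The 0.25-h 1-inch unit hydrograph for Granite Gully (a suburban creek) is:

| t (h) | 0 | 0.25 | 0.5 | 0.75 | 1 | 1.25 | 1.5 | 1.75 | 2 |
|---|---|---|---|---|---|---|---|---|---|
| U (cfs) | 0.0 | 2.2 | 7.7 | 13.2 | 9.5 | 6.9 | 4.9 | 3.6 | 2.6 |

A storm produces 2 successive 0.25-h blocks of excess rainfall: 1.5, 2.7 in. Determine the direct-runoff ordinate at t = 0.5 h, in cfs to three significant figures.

Q ≈ 17.5 cfs

By discrete convolution, Q_j = Σ (P_i / 1 in) · U_{j−i}.
At t = 0.5 h (j=2): Q = (1.5/1)·7.7 + (2.7/1)·2.2 = 17.5 cfs.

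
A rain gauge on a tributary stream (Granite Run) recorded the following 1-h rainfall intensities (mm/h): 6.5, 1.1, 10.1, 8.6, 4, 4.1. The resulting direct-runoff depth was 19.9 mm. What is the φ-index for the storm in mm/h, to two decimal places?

φ ≈ 2.68 mm/h

Only the 5 blocks with intensity above φ contribute runoff: 6.5, 10.1, 8.6, 4, 4.1 mm/h.
Σ(I−φ)·Δt = d  ⇒  (6.5+10.1+8.6+4+4.1 − 5φ)·1 = 19.9
φ = (33.30 − 19.9/1) / 5 = 2.68 mm/h.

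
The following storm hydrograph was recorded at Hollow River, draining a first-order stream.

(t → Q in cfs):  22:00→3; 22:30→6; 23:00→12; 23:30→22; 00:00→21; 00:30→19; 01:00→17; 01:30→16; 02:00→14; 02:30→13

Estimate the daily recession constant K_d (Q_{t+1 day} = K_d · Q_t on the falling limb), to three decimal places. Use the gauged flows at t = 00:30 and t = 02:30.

K_d ≈ 0.011

Between t = 00:30 and t = 02:30 the flow falls from 19 to 13 cfs over 4×0.5 h = 2 h.
Per-interval ratio K = (13/19)^(1/4) = 0.9095; K_d = K^(24/0.5) = 0.011.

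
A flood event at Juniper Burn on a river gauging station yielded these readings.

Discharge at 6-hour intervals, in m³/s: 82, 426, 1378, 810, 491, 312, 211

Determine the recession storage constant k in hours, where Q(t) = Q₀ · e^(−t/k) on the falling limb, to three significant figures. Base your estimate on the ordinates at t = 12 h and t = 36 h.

On the falling limb, Q drops from 1378 to 211 m³/s between t = 12 h and t = 36 h (Δt = 24 h).
k = −Δt / ln(Q₂/Q₁) = −24 / ln(211/1378) = 12.8 h.

k ≈ 12.8 h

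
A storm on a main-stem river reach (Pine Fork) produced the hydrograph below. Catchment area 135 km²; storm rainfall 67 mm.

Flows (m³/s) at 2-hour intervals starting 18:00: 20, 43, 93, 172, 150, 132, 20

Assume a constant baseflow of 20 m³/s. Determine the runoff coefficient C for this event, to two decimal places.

C ≈ 0.39

ΣQ_DR = 490.0 m³/s; V = ΣQ_DR·Δt = 3.528 × 10^6 m³.
Runoff depth d = V / A = 26.13 mm.
C = d / P = 26.13 / 67 = 0.39.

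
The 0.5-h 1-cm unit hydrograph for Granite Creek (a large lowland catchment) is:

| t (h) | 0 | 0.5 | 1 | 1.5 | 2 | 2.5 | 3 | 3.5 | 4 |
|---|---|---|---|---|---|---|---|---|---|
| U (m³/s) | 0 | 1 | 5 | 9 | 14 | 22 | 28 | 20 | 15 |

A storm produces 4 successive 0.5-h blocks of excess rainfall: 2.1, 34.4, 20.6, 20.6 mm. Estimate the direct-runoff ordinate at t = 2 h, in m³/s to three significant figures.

Q ≈ 46.3 m³/s

By discrete convolution, Q_j = Σ (P_i / 10 mm) · U_{j−i}.
At t = 2 h (j=4): Q = (2.1/10)·14 + (34.4/10)·9 + (20.6/10)·5 + (20.6/10)·1 = 46.3 m³/s.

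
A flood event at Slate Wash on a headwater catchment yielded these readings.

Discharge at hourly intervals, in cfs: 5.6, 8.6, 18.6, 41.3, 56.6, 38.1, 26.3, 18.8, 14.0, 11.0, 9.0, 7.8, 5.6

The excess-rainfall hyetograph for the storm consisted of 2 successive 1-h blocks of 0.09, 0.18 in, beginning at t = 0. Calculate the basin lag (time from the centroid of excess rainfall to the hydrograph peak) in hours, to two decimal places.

t_L ≈ 2.83 h

Centroid of excess rainfall: t_c = Σ P_i·t̄_i / ΣP_i = 1.1667 h (block centres at 0.5, 1.5 h).
Hydrograph peak occurs at t = 4 h, so basin lag t_L = 4 − 1.1667 = 2.83 h.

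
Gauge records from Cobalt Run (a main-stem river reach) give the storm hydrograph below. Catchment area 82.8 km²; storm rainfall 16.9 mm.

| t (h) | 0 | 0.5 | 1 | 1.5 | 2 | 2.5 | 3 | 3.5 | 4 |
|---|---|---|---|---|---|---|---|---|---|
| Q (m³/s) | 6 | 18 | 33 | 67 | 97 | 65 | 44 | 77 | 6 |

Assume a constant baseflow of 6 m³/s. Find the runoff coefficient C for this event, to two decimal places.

ΣQ_DR = 359.0 m³/s; V = ΣQ_DR·Δt = 6.462 × 10^5 m³.
Runoff depth d = V / A = 7.804 mm.
C = d / P = 7.804 / 16.9 = 0.46.

C ≈ 0.46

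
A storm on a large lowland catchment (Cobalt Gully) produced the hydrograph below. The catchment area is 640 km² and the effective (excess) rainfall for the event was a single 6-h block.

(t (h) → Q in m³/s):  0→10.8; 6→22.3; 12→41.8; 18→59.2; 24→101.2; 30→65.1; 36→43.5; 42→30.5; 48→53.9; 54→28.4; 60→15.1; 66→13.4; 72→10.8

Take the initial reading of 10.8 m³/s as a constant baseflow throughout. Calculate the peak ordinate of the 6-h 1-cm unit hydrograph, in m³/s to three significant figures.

Direct runoff: 0.0, 11.5, 31.0, 48.4, 90.4, 54.3, 32.7, 19.7, 43.1, 17.6, 4.3, 2.6, 0.0 m³/s; ΣQ_DR = 355.6 m³/s, peak = 90.4 m³/s.
Runoff depth d = ΣQ_DR·Δt / A = 355.6 × 21600 / (640 km²) = 12.00 mm.
The 1-cm UH is the DRH scaled by (10 mm)/d, so U_p = 90.4 × 10/12.00 = 75.3 m³/s.

U_p ≈ 75.3 m³/s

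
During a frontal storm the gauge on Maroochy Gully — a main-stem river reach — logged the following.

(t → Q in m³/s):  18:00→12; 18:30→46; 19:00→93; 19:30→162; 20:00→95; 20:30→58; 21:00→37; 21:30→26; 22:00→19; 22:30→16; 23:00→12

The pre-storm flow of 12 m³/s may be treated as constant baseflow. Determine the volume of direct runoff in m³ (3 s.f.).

Direct-runoff ordinates (Q − Q_b): 0.0, 34.0, 81.0, 150.0, 83.0, 46.0, 25.0, 14.0, 7.0, 4.0, 0.0 m³/s.
ΣQ_DR = 444.0 m³/s.
With Δt = 0.5 h = 1800 s, V = ΣQ_DR · Δt = 444.0 × 1800 = 7.99 × 10^5 m³.

V ≈ 7.99 × 10^5 m³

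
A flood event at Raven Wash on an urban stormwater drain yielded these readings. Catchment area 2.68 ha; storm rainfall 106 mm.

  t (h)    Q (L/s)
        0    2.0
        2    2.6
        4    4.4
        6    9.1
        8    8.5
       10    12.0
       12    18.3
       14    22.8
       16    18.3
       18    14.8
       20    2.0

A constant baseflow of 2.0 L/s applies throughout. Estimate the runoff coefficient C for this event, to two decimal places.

C ≈ 0.24

ΣQ_DR = 92.80 L/s; V = ΣQ_DR·Δt = 6.682 × 10^5 L.
Runoff depth d = V / A = 24.93 mm.
C = d / P = 24.93 / 106 = 0.24.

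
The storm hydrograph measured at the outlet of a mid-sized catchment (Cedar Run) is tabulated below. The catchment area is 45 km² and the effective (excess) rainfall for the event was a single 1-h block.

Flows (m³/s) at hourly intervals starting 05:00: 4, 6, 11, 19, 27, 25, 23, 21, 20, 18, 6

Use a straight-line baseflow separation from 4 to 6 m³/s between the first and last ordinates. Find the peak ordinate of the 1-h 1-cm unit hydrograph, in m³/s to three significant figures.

Direct runoff: 0.00, 1.80, 6.60, 14.40, 22.20, 20.00, 17.80, 15.60, 14.40, 12.20, 0.00 m³/s; ΣQ_DR = 125.0 m³/s, peak = 22.20 m³/s.
Runoff depth d = ΣQ_DR·Δt / A = 125.0 × 3600 / (45 km²) = 10.00 mm.
The 1-cm UH is the DRH scaled by (10 mm)/d, so U_p = 22.20 × 10/10.00 = 22.2 m³/s.

U_p ≈ 22.2 m³/s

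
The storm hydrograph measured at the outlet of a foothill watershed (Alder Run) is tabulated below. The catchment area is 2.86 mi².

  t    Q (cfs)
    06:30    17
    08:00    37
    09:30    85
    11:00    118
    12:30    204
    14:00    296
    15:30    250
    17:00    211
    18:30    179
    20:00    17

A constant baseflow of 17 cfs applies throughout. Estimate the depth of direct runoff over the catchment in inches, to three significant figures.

d ≈ 1.01 in

Direct runoff: 0.0, 20.0, 68.0, 101.0, 187.0, 279.0, 233.0, 194.0, 162.0, 0.0 cfs; ΣQ_DR = 1244 cfs.
V = ΣQ_DR · Δt = 1244 × 5400 s = 6.718 × 10^6 ft³.
Over A = 2.86 mi², depth = V / A = 1.01 in.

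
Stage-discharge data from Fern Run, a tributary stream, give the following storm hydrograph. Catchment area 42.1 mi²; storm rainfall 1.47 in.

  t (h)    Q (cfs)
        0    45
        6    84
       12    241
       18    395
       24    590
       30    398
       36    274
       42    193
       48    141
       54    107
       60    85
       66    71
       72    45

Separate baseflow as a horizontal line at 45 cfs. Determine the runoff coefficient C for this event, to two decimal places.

C ≈ 0.31

ΣQ_DR = 2084 cfs; V = ΣQ_DR·Δt = 4.501 × 10^7 ft³.
Runoff depth d = V / A = 0.4602 in.
C = d / P = 0.4602 / 1.47 = 0.31.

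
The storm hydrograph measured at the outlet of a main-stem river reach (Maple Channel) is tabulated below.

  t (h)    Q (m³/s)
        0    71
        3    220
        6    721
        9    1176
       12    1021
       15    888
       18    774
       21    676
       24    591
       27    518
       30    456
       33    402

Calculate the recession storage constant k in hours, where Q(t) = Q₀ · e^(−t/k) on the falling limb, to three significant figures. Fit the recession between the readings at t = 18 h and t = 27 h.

On the falling limb, Q drops from 774 to 518 m³/s between t = 18 h and t = 27 h (Δt = 9 h).
k = −Δt / ln(Q₂/Q₁) = −9 / ln(518/774) = 22.4 h.

k ≈ 22.4 h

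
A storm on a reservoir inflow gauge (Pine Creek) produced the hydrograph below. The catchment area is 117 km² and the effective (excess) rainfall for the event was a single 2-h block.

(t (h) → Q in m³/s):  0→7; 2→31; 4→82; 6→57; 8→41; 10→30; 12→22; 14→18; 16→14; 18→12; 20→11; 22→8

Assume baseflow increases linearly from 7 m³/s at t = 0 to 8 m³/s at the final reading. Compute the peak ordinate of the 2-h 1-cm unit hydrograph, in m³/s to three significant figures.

Direct runoff: 0.00, 23.91, 74.82, 49.73, 33.64, 22.55, 14.45, 10.36, 6.27, 4.18, 3.09, 0.00 m³/s; ΣQ_DR = 243.0 m³/s, peak = 74.82 m³/s.
Runoff depth d = ΣQ_DR·Δt / A = 243.0 × 7200 / (117 km²) = 14.95 mm.
The 1-cm UH is the DRH scaled by (10 mm)/d, so U_p = 74.82 × 10/14.95 = 50.0 m³/s.

U_p ≈ 50.0 m³/s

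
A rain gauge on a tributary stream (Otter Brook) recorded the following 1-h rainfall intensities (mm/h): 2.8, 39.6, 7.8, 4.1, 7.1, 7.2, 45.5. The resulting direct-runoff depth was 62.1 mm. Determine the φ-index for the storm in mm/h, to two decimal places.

φ ≈ 11.50 mm/h

Only the 2 blocks with intensity above φ contribute runoff: 39.6, 45.5 mm/h.
Σ(I−φ)·Δt = d  ⇒  (39.6+45.5 − 2φ)·1 = 62.1
φ = (85.10 − 62.1/1) / 2 = 11.50 mm/h.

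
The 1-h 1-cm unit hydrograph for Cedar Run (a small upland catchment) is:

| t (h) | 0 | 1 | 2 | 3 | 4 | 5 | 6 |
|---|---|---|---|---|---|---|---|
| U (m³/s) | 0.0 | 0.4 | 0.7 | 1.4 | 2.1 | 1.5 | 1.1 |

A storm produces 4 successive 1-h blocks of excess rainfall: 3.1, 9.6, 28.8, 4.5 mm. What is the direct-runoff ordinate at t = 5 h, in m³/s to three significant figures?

Q ≈ 6.83 m³/s

By discrete convolution, Q_j = Σ (P_i / 10 mm) · U_{j−i}.
At t = 5 h (j=5): Q = (3.1/10)·1.5 + (9.6/10)·2.1 + (28.8/10)·1.4 + (4.5/10)·0.7 = 6.83 m³/s.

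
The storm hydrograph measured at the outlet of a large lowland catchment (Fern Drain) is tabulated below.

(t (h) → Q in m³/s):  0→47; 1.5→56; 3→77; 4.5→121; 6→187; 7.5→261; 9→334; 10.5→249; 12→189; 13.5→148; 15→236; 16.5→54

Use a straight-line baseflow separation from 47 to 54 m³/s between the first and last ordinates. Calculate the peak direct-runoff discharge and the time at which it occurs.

Subtracting baseflow gives direct-runoff ordinates: 0.00, 8.36, 28.73, 72.09, 137.45, 210.82, 283.18, 197.55, 136.91, 95.27, 182.64, 0.00 m³/s.
The maximum is 283.18 m³/s, occurring at the reading for t = 9 h.

Q_p = 283.18 m³/s at t = 9 h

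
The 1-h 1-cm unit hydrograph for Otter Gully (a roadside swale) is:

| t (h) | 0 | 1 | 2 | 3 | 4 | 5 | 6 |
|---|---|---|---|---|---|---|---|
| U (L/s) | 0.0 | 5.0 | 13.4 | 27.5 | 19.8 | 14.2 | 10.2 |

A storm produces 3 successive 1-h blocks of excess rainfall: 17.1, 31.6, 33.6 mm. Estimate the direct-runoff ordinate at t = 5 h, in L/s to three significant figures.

Q ≈ 179 L/s

By discrete convolution, Q_j = Σ (P_i / 10 mm) · U_{j−i}.
At t = 5 h (j=5): Q = (17.1/10)·14.2 + (31.6/10)·19.8 + (33.6/10)·27.5 = 179 L/s.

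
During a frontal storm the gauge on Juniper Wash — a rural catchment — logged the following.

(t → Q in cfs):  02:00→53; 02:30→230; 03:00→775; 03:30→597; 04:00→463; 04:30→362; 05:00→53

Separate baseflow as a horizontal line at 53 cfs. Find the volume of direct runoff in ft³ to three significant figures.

Direct-runoff ordinates (Q − Q_b): 0.0, 177.0, 722.0, 544.0, 410.0, 309.0, 0.0 cfs.
ΣQ_DR = 2162 cfs.
With Δt = 0.5 h = 1800 s, V = ΣQ_DR · Δt = 2162 × 1800 = 3.89 × 10^6 ft³.

V ≈ 3.89 × 10^6 ft³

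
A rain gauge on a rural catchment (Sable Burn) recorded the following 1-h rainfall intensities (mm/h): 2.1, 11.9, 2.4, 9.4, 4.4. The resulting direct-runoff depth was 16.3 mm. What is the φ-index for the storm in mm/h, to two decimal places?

φ ≈ 3.13 mm/h

Only the 3 blocks with intensity above φ contribute runoff: 11.9, 9.4, 4.4 mm/h.
Σ(I−φ)·Δt = d  ⇒  (11.9+9.4+4.4 − 3φ)·1 = 16.3
φ = (25.70 − 16.3/1) / 3 = 3.13 mm/h.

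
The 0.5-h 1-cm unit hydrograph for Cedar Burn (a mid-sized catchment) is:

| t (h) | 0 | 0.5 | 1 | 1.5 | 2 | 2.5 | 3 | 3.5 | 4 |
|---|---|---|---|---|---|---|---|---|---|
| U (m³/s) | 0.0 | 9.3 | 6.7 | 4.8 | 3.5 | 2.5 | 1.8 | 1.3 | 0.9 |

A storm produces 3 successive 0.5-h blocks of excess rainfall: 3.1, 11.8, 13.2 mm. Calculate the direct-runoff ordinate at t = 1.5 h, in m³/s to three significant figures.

Q ≈ 21.7 m³/s

By discrete convolution, Q_j = Σ (P_i / 10 mm) · U_{j−i}.
At t = 1.5 h (j=3): Q = (3.1/10)·4.8 + (11.8/10)·6.7 + (13.2/10)·9.3 = 21.7 m³/s.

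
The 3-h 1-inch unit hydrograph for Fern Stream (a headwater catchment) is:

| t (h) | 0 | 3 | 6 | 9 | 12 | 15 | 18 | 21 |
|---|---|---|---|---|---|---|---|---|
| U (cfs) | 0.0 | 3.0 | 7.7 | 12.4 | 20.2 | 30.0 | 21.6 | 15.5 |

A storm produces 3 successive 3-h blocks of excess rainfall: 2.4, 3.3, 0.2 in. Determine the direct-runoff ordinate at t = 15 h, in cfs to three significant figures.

By discrete convolution, Q_j = Σ (P_i / 1 in) · U_{j−i}.
At t = 15 h (j=5): Q = (2.4/1)·30.0 + (3.3/1)·20.2 + (0.2/1)·12.4 = 141 cfs.

Q ≈ 141 cfs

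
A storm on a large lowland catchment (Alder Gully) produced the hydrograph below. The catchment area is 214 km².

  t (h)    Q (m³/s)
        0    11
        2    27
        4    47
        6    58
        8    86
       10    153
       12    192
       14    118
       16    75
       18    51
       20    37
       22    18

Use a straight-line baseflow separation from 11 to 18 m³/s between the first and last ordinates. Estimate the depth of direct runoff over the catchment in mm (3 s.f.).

Direct runoff: 0.00, 15.36, 34.73, 45.09, 72.45, 138.82, 177.18, 102.55, 58.91, 34.27, 19.64, 0.00 m³/s; ΣQ_DR = 699.0 m³/s.
V = ΣQ_DR · Δt = 699.0 × 7200 s = 5.033 × 10^6 m³.
Over A = 214 km², depth = V / A = 23.5 mm.

d ≈ 23.5 mm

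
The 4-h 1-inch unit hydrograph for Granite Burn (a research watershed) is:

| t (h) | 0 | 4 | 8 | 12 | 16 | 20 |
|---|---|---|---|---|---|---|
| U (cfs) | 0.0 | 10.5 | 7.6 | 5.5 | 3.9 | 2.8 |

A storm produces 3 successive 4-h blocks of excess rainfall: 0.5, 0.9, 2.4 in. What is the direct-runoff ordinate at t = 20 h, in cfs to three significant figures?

By discrete convolution, Q_j = Σ (P_i / 1 in) · U_{j−i}.
At t = 20 h (j=5): Q = (0.5/1)·2.8 + (0.9/1)·3.9 + (2.4/1)·5.5 = 18.1 cfs.

Q ≈ 18.1 cfs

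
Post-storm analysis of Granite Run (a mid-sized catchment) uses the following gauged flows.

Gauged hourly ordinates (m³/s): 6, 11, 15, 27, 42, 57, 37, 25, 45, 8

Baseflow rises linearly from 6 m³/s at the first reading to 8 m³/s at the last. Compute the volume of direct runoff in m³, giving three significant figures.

V ≈ 7.31 × 10^5 m³

Direct-runoff ordinates (Q − Q_b): 0.00, 4.78, 8.56, 20.33, 35.11, 49.89, 29.67, 17.44, 37.22, 0.00 m³/s.
ΣQ_DR = 203.0 m³/s.
With Δt = 1 h = 3600 s, V = ΣQ_DR · Δt = 203.0 × 3600 = 7.31 × 10^5 m³.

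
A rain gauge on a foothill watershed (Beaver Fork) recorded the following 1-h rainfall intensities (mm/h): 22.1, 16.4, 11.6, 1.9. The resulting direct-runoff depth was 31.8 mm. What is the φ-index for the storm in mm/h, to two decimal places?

φ ≈ 6.10 mm/h

Only the 3 blocks with intensity above φ contribute runoff: 22.1, 16.4, 11.6 mm/h.
Σ(I−φ)·Δt = d  ⇒  (22.1+16.4+11.6 − 3φ)·1 = 31.8
φ = (50.10 − 31.8/1) / 3 = 6.10 mm/h.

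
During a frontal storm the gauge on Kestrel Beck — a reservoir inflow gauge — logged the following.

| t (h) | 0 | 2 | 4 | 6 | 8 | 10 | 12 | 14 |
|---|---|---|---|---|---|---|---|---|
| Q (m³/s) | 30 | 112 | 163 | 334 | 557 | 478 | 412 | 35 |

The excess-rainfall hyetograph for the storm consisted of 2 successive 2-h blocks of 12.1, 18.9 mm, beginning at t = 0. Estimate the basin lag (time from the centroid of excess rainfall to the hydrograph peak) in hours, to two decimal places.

Centroid of excess rainfall: t_c = Σ P_i·t̄_i / ΣP_i = 2.2194 h (block centres at 1, 3 h).
Hydrograph peak occurs at t = 8 h, so basin lag t_L = 8 − 2.2194 = 5.78 h.

t_L ≈ 5.78 h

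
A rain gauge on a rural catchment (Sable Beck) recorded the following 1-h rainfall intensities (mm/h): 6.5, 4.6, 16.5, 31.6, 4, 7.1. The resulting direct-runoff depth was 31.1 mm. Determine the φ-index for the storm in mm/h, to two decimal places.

φ ≈ 8.50 mm/h

Only the 2 blocks with intensity above φ contribute runoff: 16.5, 31.6 mm/h.
Σ(I−φ)·Δt = d  ⇒  (16.5+31.6 − 2φ)·1 = 31.1
φ = (48.10 − 31.1/1) / 2 = 8.50 mm/h.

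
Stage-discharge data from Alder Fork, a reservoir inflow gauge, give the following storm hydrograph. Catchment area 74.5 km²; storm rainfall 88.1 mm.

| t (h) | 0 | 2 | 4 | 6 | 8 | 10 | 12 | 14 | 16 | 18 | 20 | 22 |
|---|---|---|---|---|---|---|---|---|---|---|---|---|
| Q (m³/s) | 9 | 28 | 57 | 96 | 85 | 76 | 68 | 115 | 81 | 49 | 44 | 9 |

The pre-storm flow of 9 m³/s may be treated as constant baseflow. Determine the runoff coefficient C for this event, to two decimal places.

C ≈ 0.67

ΣQ_DR = 609.0 m³/s; V = ΣQ_DR·Δt = 4.385 × 10^6 m³.
Runoff depth d = V / A = 58.86 mm.
C = d / P = 58.86 / 88.1 = 0.67.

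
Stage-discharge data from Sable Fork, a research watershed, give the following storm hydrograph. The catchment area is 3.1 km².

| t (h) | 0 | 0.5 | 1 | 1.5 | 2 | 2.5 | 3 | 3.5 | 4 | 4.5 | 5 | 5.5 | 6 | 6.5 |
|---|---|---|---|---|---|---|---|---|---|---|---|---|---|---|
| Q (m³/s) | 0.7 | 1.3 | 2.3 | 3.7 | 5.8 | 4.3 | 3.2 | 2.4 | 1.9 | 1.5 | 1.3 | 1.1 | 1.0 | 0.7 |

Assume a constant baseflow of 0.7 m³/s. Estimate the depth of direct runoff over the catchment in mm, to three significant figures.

Direct runoff: 0.0, 0.6, 1.6, 3.0, 5.1, 3.6, 2.5, 1.7, 1.2, 0.8, 0.6, 0.4, 0.3, 0.0 m³/s; ΣQ_DR = 21.40 m³/s.
V = ΣQ_DR · Δt = 21.40 × 1800 s = 38520 m³.
Over A = 3.1 km², depth = V / A = 12.4 mm.

d ≈ 12.4 mm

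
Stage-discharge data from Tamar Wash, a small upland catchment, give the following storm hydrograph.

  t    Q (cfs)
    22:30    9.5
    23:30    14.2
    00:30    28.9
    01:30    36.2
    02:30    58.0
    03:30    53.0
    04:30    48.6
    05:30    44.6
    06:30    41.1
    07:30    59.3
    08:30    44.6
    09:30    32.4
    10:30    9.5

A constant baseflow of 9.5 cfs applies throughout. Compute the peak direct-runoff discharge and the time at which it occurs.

Subtracting baseflow gives direct-runoff ordinates: 0.0, 4.7, 19.4, 26.7, 48.5, 43.5, 39.1, 35.1, 31.6, 49.8, 35.1, 22.9, 0.0 cfs.
The maximum is 49.8 cfs, occurring at the reading for t = 07:30.

Q_p = 49.8 cfs at t = 07:30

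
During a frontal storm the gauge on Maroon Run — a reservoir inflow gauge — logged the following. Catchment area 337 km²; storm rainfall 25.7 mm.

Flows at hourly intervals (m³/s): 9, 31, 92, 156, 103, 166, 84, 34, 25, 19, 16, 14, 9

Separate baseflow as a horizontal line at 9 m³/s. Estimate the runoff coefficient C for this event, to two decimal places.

ΣQ_DR = 641.0 m³/s; V = ΣQ_DR·Δt = 2.308 × 10^6 m³.
Runoff depth d = V / A = 6.847 mm.
C = d / P = 6.847 / 25.7 = 0.27.

C ≈ 0.27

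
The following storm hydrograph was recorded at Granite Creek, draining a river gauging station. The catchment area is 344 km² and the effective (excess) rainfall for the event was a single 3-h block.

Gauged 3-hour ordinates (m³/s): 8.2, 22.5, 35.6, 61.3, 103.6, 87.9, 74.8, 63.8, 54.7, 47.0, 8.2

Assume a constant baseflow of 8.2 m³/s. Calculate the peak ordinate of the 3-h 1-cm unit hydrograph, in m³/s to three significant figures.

Direct runoff: 0.0, 14.3, 27.4, 53.1, 95.4, 79.7, 66.6, 55.6, 46.5, 38.8, 0.0 m³/s; ΣQ_DR = 477.4 m³/s, peak = 95.4 m³/s.
Runoff depth d = ΣQ_DR·Δt / A = 477.4 × 10800 / (344 km²) = 14.99 mm.
The 1-cm UH is the DRH scaled by (10 mm)/d, so U_p = 95.4 × 10/14.99 = 63.7 m³/s.

U_p ≈ 63.7 m³/s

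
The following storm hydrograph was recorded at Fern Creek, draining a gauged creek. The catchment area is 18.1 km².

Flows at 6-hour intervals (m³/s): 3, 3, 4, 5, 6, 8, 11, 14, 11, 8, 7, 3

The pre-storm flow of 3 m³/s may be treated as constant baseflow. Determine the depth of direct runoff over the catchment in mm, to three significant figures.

d ≈ 56.1 mm

Direct runoff: 0.0, 0.0, 1.0, 2.0, 3.0, 5.0, 8.0, 11.0, 8.0, 5.0, 4.0, 0.0 m³/s; ΣQ_DR = 47.00 m³/s.
V = ΣQ_DR · Δt = 47.00 × 21600 s = 1.015 × 10^6 m³.
Over A = 18.1 km², depth = V / A = 56.1 mm.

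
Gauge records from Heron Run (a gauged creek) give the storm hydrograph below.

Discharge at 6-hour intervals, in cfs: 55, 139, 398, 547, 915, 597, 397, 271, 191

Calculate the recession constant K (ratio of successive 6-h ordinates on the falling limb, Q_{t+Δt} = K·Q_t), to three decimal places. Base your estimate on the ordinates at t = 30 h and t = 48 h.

K ≈ 0.684

Using the recession-limb readings at t = 30 h and t = 48 h: Q falls from 597 to 191 cfs over 3 intervals.
K = (Q₂/Q₁)^(1/3) = (191/597)^(1/3) = 0.684.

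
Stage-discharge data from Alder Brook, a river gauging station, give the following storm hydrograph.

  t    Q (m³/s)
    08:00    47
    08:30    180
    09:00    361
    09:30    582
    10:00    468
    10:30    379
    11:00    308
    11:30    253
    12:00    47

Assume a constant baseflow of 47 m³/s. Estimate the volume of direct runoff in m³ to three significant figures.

V ≈ 3.96 × 10^6 m³

Direct-runoff ordinates (Q − Q_b): 0.0, 133.0, 314.0, 535.0, 421.0, 332.0, 261.0, 206.0, 0.0 m³/s.
ΣQ_DR = 2202 m³/s.
With Δt = 0.5 h = 1800 s, V = ΣQ_DR · Δt = 2202 × 1800 = 3.96 × 10^6 m³.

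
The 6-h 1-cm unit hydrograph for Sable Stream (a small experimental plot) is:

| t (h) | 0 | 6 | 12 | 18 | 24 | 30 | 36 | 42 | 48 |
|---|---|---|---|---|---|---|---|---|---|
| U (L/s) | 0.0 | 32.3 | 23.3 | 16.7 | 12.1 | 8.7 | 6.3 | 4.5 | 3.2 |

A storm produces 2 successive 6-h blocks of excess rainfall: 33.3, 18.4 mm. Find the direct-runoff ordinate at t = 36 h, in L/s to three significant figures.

By discrete convolution, Q_j = Σ (P_i / 10 mm) · U_{j−i}.
At t = 36 h (j=6): Q = (33.3/10)·6.3 + (18.4/10)·8.7 = 37.0 L/s.

Q ≈ 37.0 L/s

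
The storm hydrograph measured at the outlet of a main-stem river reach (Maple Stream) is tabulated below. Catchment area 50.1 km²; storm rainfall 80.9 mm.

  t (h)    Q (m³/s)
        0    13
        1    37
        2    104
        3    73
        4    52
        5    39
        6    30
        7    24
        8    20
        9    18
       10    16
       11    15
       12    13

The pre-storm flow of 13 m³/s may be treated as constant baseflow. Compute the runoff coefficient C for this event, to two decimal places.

C ≈ 0.25

ΣQ_DR = 285.0 m³/s; V = ΣQ_DR·Δt = 1.026 × 10^6 m³.
Runoff depth d = V / A = 20.48 mm.
C = d / P = 20.48 / 80.9 = 0.25.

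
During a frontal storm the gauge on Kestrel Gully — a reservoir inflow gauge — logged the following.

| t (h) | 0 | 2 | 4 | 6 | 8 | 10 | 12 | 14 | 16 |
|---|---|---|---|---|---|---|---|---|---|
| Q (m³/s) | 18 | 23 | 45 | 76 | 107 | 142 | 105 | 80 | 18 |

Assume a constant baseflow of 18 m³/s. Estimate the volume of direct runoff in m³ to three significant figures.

Direct-runoff ordinates (Q − Q_b): 0.0, 5.0, 27.0, 58.0, 89.0, 124.0, 87.0, 62.0, 0.0 m³/s.
ΣQ_DR = 452.0 m³/s.
With Δt = 2 h = 7200 s, V = ΣQ_DR · Δt = 452.0 × 7200 = 3.25 × 10^6 m³.

V ≈ 3.25 × 10^6 m³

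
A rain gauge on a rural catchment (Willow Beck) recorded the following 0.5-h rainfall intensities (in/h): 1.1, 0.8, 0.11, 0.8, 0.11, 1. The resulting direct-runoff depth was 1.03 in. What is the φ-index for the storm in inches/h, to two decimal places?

φ ≈ 0.41 in/h

Only the 4 blocks with intensity above φ contribute runoff: 1.1, 0.8, 0.8, 1 in/h.
Σ(I−φ)·Δt = d  ⇒  (1.1+0.8+0.8+1 − 4φ)·0.5 = 1.03
φ = (3.700 − 1.03/0.5) / 4 = 0.41 in/h.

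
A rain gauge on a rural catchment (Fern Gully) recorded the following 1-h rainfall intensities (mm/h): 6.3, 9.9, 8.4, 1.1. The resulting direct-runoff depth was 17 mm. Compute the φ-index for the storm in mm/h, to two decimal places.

Only the 3 blocks with intensity above φ contribute runoff: 6.3, 9.9, 8.4 mm/h.
Σ(I−φ)·Δt = d  ⇒  (6.3+9.9+8.4 − 3φ)·1 = 17
φ = (24.60 − 17/1) / 3 = 2.53 mm/h.

φ ≈ 2.53 mm/h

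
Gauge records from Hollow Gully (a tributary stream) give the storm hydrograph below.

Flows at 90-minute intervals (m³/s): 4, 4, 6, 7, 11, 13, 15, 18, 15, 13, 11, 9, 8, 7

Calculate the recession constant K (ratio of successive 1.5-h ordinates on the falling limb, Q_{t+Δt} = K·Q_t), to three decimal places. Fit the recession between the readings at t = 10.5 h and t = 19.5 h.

Using the recession-limb readings at t = 10.5 h and t = 19.5 h: Q falls from 18 to 7 m³/s over 6 intervals.
K = (Q₂/Q₁)^(1/6) = (7/18)^(1/6) = 0.854.

K ≈ 0.854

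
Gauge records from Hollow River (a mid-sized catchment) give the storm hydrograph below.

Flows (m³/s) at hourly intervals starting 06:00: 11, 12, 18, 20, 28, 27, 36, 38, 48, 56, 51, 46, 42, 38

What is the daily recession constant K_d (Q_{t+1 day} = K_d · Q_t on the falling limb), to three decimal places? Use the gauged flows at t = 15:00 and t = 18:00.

Between t = 15:00 and t = 18:00 the flow falls from 56 to 42 m³/s over 3×1 h = 3 h.
Per-interval ratio K = (42/56)^(1/3) = 0.9086; K_d = K^(24/1) = 0.100.

K_d ≈ 0.100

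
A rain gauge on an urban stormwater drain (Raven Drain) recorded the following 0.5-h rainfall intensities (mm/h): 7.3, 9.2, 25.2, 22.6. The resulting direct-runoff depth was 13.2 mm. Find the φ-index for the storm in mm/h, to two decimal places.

φ ≈ 10.70 mm/h

Only the 2 blocks with intensity above φ contribute runoff: 25.2, 22.6 mm/h.
Σ(I−φ)·Δt = d  ⇒  (25.2+22.6 − 2φ)·0.5 = 13.2
φ = (47.80 − 13.2/0.5) / 2 = 10.70 mm/h.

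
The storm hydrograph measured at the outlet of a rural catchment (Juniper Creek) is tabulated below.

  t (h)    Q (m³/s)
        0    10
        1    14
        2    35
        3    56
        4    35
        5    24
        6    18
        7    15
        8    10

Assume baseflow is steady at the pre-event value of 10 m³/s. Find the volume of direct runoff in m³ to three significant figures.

V ≈ 4.57 × 10^5 m³

Direct-runoff ordinates (Q − Q_b): 0.0, 4.0, 25.0, 46.0, 25.0, 14.0, 8.0, 5.0, 0.0 m³/s.
ΣQ_DR = 127.0 m³/s.
With Δt = 1 h = 3600 s, V = ΣQ_DR · Δt = 127.0 × 3600 = 4.57 × 10^5 m³.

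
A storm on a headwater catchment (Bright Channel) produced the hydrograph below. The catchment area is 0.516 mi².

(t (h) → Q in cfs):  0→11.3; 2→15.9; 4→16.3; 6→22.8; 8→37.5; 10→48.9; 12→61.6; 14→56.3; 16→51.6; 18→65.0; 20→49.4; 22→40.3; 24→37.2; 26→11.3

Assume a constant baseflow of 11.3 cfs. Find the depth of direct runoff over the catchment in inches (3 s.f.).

Direct runoff: 0.0, 4.6, 5.0, 11.5, 26.2, 37.6, 50.3, 45.0, 40.3, 53.7, 38.1, 29.0, 25.9, 0.0 cfs; ΣQ_DR = 367.2 cfs.
V = ΣQ_DR · Δt = 367.2 × 7200 s = 2.644 × 10^6 ft³.
Over A = 0.516 mi², depth = V / A = 2.21 in.

d ≈ 2.21 in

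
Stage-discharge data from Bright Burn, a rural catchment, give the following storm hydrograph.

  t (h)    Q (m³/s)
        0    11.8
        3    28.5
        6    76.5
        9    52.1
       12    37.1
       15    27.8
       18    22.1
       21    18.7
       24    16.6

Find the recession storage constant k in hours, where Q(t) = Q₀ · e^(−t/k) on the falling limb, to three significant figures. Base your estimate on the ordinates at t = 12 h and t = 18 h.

On the falling limb, Q drops from 37.1 to 22.1 m³/s between t = 12 h and t = 18 h (Δt = 6 h).
k = −Δt / ln(Q₂/Q₁) = −6 / ln(22.1/37.1) = 11.6 h.

k ≈ 11.6 h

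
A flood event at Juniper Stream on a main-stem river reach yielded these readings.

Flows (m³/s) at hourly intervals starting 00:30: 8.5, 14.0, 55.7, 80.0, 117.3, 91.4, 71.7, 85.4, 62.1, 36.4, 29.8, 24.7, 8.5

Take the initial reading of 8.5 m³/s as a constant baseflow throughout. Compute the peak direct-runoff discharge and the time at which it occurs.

Subtracting baseflow gives direct-runoff ordinates: 0.0, 5.5, 47.2, 71.5, 108.8, 82.9, 63.2, 76.9, 53.6, 27.9, 21.3, 16.2, 0.0 m³/s.
The maximum is 108.8 m³/s, occurring at the reading for t = 04:30.

Q_p = 108.8 m³/s at t = 04:30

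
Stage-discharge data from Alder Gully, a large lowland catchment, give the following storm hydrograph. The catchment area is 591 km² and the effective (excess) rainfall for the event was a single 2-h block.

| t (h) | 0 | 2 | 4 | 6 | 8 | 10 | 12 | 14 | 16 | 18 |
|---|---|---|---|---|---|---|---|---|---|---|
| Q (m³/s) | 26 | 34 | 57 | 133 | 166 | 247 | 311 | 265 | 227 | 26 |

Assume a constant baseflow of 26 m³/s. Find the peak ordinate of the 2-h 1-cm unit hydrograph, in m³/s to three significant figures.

Direct runoff: 0.0, 8.0, 31.0, 107.0, 140.0, 221.0, 285.0, 239.0, 201.0, 0.0 m³/s; ΣQ_DR = 1232 m³/s, peak = 285.0 m³/s.
Runoff depth d = ΣQ_DR·Δt / A = 1232 × 7200 / (591 km²) = 15.01 mm.
The 1-cm UH is the DRH scaled by (10 mm)/d, so U_p = 285.0 × 10/15.01 = 190 m³/s.

U_p ≈ 190 m³/s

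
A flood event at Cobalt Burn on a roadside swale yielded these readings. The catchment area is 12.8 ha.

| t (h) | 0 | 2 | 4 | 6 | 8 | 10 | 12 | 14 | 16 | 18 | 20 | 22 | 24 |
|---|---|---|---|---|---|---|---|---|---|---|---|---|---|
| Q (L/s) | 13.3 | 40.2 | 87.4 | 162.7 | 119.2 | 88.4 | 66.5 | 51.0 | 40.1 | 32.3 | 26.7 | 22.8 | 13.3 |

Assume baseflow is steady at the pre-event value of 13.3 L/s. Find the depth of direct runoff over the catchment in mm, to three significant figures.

Direct runoff: 0.0, 26.9, 74.1, 149.4, 105.9, 75.1, 53.2, 37.7, 26.8, 19.0, 13.4, 9.5, 0.0 L/s; ΣQ_DR = 591.0 L/s.
V = ΣQ_DR · Δt = 591.0 × 7200 s = 4.255 × 10^6 L.
Over A = 12.8 ha, depth = V / A = 33.2 mm.

d ≈ 33.2 mm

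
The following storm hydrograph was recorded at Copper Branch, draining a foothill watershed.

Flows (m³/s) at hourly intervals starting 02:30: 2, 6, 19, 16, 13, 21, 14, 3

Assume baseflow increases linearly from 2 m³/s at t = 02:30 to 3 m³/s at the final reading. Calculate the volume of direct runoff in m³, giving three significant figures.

Direct-runoff ordinates (Q − Q_b): 0.00, 3.86, 16.71, 13.57, 10.43, 18.29, 11.14, 0.00 m³/s.
ΣQ_DR = 74.00 m³/s.
With Δt = 1 h = 3600 s, V = ΣQ_DR · Δt = 74.00 × 3600 = 2.66 × 10^5 m³.

V ≈ 2.66 × 10^5 m³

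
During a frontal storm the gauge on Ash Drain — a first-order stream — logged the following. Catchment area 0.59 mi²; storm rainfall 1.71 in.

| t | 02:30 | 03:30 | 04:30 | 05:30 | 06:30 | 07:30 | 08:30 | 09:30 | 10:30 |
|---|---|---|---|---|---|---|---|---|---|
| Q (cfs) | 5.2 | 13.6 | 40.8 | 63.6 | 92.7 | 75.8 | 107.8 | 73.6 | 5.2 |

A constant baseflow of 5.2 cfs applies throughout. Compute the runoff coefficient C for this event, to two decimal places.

C ≈ 0.66

ΣQ_DR = 431.5 cfs; V = ΣQ_DR·Δt = 1.553 × 10^6 ft³.
Runoff depth d = V / A = 1.133 in.
C = d / P = 1.133 / 1.71 = 0.66.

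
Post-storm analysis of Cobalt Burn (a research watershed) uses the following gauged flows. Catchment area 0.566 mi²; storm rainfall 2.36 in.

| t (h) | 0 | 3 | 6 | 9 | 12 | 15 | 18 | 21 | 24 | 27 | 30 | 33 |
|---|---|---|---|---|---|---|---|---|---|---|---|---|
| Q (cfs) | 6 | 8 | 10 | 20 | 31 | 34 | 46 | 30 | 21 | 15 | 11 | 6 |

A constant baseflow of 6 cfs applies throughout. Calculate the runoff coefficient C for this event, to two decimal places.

C ≈ 0.58

ΣQ_DR = 166.0 cfs; V = ΣQ_DR·Δt = 1.793 × 10^6 ft³.
Runoff depth d = V / A = 1.363 in.
C = d / P = 1.363 / 2.36 = 0.58.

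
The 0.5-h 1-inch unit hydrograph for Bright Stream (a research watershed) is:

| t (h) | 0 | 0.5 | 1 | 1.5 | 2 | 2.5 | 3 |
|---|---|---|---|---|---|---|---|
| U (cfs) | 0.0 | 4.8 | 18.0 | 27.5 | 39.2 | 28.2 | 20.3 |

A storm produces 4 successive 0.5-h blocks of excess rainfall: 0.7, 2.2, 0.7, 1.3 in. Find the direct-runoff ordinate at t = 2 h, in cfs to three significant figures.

By discrete convolution, Q_j = Σ (P_i / 1 in) · U_{j−i}.
At t = 2 h (j=4): Q = (0.7/1)·39.2 + (2.2/1)·27.5 + (0.7/1)·18.0 + (1.3/1)·4.8 = 107 cfs.

Q ≈ 107 cfs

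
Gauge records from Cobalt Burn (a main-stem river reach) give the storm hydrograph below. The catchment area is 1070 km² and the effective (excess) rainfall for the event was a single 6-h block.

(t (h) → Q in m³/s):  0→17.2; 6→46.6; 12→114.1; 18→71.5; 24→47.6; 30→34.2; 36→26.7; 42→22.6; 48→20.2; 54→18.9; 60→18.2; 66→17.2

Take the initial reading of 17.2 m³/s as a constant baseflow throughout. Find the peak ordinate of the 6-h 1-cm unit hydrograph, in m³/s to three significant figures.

U_p ≈ 193 m³/s

Direct runoff: 0.0, 29.4, 96.9, 54.3, 30.4, 17.0, 9.5, 5.4, 3.0, 1.7, 1.0, 0.0 m³/s; ΣQ_DR = 248.6 m³/s, peak = 96.9 m³/s.
Runoff depth d = ΣQ_DR·Δt / A = 248.6 × 21600 / (1070 km²) = 5.018 mm.
The 1-cm UH is the DRH scaled by (10 mm)/d, so U_p = 96.9 × 10/5.018 = 193 m³/s.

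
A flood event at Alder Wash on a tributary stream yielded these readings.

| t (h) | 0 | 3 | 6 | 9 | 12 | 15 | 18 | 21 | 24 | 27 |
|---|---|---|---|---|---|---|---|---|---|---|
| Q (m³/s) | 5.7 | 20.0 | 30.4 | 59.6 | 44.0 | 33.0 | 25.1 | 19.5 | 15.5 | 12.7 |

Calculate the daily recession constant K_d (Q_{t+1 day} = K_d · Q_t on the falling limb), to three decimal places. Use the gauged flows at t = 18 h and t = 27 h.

K_d ≈ 0.163

Between t = 18 h and t = 27 h the flow falls from 25.1 to 12.7 m³/s over 3×3 h = 9 h.
Per-interval ratio K = (12.7/25.1)^(1/3) = 0.7969; K_d = K^(24/3) = 0.163.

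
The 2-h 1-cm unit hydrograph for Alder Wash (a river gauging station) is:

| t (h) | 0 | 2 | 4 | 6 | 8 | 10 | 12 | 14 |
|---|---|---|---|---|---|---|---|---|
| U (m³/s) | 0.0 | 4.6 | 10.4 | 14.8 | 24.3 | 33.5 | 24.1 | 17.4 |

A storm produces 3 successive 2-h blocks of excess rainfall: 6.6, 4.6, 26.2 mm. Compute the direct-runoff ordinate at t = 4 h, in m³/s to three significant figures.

Q ≈ 8.98 m³/s

By discrete convolution, Q_j = Σ (P_i / 10 mm) · U_{j−i}.
At t = 4 h (j=2): Q = (6.6/10)·10.4 + (4.6/10)·4.6 + (26.2/10)·0.0 = 8.98 m³/s.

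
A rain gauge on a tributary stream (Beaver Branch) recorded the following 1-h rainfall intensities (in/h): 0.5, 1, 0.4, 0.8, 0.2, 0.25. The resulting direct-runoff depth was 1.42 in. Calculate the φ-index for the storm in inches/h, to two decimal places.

φ ≈ 0.32 in/h

Only the 4 blocks with intensity above φ contribute runoff: 0.5, 1, 0.4, 0.8 in/h.
Σ(I−φ)·Δt = d  ⇒  (0.5+1+0.4+0.8 − 4φ)·1 = 1.42
φ = (2.700 − 1.42/1) / 4 = 0.32 in/h.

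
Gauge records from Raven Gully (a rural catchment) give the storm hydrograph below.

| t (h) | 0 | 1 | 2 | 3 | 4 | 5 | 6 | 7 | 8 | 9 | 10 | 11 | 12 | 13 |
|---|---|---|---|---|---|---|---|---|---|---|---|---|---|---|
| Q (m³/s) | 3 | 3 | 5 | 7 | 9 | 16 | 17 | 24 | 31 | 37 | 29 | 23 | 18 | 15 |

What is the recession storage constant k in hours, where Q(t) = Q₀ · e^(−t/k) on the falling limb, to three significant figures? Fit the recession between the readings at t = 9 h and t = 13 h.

k ≈ 4.43 h

On the falling limb, Q drops from 37 to 15 m³/s between t = 9 h and t = 13 h (Δt = 4 h).
k = −Δt / ln(Q₂/Q₁) = −4 / ln(15/37) = 4.43 h.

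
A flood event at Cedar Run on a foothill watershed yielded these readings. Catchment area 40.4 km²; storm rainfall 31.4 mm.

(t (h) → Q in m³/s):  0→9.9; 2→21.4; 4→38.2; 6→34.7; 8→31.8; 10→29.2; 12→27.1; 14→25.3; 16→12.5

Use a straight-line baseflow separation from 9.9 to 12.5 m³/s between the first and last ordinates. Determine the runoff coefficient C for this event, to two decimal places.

C ≈ 0.73

ΣQ_DR = 129.3 m³/s; V = ΣQ_DR·Δt = 9.310 × 10^5 m³.
Runoff depth d = V / A = 23.04 mm.
C = d / P = 23.04 / 31.4 = 0.73.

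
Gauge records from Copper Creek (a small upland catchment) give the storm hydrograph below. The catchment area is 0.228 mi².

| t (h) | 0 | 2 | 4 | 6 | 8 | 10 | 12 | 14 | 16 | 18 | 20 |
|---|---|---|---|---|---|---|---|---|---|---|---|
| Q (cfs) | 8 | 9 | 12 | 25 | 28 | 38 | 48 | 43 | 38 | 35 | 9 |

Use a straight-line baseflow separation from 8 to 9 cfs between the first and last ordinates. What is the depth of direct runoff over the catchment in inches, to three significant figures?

Direct runoff: 0.00, 0.90, 3.80, 16.70, 19.60, 29.50, 39.40, 34.30, 29.20, 26.10, 0.00 cfs; ΣQ_DR = 199.5 cfs.
V = ΣQ_DR · Δt = 199.5 × 7200 s = 1.436 × 10^6 ft³.
Over A = 0.228 mi², depth = V / A = 2.71 in.

d ≈ 2.71 in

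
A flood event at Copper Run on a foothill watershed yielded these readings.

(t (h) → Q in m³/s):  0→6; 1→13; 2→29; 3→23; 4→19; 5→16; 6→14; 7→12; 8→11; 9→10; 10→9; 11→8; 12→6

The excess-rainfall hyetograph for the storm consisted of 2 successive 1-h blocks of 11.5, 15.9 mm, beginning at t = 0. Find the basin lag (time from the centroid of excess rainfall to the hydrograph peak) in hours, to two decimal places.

Centroid of excess rainfall: t_c = Σ P_i·t̄_i / ΣP_i = 1.0803 h (block centres at 0.5, 1.5 h).
Hydrograph peak occurs at t = 2 h, so basin lag t_L = 2 − 1.0803 = 0.92 h.

t_L ≈ 0.92 h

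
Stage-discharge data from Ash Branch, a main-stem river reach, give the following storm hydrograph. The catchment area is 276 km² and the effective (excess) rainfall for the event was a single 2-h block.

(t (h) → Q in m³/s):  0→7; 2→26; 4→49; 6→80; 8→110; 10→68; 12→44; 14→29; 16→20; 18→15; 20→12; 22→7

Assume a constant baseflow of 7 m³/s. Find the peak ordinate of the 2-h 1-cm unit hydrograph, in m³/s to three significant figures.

U_p ≈ 103 m³/s

Direct runoff: 0.0, 19.0, 42.0, 73.0, 103.0, 61.0, 37.0, 22.0, 13.0, 8.0, 5.0, 0.0 m³/s; ΣQ_DR = 383.0 m³/s, peak = 103.0 m³/s.
Runoff depth d = ΣQ_DR·Δt / A = 383.0 × 7200 / (276 km²) = 9.991 mm.
The 1-cm UH is the DRH scaled by (10 mm)/d, so U_p = 103.0 × 10/9.991 = 103 m³/s.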